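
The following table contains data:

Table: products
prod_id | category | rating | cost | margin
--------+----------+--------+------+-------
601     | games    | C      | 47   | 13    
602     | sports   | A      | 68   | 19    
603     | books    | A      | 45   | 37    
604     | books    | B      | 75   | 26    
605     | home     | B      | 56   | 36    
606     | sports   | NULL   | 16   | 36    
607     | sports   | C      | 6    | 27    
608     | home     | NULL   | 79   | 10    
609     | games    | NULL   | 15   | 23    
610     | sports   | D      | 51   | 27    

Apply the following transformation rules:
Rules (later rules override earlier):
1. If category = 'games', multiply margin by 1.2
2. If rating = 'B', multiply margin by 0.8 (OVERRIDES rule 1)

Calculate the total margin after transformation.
248.8

Step 1: Rule 2 takes priority for records with rating = 'B'
  - 2 records: 62 × 0.8 = 49.6
Step 2: Rule 1 applies to remaining records with category = 'games'
  - 2 records: 36 × 1.2 = 43.2
Step 3: Other records unchanged: 156
Step 4: Final sum = 49.6 + 43.2 + 156 = 248.8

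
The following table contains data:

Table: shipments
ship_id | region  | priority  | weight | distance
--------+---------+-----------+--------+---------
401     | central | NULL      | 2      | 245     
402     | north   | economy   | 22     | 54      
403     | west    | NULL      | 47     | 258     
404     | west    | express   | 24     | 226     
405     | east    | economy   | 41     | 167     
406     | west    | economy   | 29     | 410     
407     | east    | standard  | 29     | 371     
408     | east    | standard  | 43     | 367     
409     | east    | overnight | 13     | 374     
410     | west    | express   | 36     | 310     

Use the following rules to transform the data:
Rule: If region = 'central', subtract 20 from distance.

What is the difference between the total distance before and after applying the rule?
20

Step 1: Original sum of distance = 2782
Step 2: 1 records have region = 'central'
Step 3: Each affected record changes by -20
Step 4: Total change = 1 × -20 = -20
Step 5: New sum = 2782 + -20 = 2762
Step 6: Difference = |2762 - 2782| = 20
        (Sum decreased by 20)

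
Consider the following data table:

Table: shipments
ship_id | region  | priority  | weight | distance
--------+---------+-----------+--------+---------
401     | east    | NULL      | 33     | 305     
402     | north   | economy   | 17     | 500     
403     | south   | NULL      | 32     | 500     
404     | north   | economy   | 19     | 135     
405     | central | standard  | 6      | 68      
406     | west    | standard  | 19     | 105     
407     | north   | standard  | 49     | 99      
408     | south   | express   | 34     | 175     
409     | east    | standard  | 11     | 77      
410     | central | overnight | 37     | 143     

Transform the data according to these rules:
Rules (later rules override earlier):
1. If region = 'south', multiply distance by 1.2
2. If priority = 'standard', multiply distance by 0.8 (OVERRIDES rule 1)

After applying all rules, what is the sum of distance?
2172.2

Step 1: Rule 2 takes priority for records with priority = 'standard'
  - 4 records: 349 × 0.8 = 279.2
Step 2: Rule 1 applies to remaining records with region = 'south'
  - 2 records: 675 × 1.2 = 810.0
Step 3: Other records unchanged: 1083
Step 4: Final sum = 279.2 + 810.0 + 1083 = 2172.2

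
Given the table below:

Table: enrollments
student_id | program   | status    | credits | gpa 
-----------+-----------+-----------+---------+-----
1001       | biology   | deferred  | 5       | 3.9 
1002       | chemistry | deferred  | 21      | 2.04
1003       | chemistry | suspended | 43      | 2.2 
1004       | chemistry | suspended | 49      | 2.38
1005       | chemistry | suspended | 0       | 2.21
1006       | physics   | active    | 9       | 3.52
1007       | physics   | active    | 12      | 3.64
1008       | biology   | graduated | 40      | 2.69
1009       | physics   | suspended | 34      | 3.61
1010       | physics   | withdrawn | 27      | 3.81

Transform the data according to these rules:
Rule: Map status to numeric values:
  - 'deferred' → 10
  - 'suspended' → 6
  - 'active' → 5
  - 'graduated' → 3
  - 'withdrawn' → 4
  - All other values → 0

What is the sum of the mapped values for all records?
61

Step 1: Apply mapping to each record
Step 2: Count by status:
  'deferred': 2 records × 10 = 20
  'suspended': 4 records × 6 = 24
  'active': 2 records × 5 = 10
  'graduated': 1 records × 3 = 3
  'withdrawn': 1 records × 4 = 4
Step 3: Sum all mapped values = 61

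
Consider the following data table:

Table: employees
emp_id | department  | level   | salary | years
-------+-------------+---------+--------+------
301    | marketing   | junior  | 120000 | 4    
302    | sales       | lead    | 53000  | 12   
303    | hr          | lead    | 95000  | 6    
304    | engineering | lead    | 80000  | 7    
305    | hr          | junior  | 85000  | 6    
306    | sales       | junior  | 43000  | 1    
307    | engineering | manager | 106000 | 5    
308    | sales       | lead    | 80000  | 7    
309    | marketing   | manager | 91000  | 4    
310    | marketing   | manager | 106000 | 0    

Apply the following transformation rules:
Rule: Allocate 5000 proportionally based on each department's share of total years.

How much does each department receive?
engineering: 1153.85, hr: 1153.85, marketing: 769.23, sales: 1923.08

Step 1: Calculate total years = 52
Step 2: Calculate each department's proportion:
  engineering: 12/52 = 23.08% → 1153.85
  hr: 12/52 = 23.08% → 1153.85
  marketing: 8/52 = 15.38% → 769.23
  sales: 20/52 = 38.46% → 1923.08
Step 3: Verify: sum of allocations ≈ 5000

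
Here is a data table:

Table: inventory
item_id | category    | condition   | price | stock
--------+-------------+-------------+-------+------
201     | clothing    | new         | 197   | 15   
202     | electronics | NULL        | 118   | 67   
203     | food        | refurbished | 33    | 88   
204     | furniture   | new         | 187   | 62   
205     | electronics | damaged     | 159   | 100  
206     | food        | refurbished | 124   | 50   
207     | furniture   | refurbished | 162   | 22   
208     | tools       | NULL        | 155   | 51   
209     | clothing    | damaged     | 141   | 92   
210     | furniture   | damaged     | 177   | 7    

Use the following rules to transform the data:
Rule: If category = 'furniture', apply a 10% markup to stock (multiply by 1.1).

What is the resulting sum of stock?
563.1

Step 1: Records with category = 'furniture' have total stock = 91
Step 2: Apply multiplier: 91 × 1.1 = 100.1
Step 3: Other records total: 463
Step 4: Final sum = 100.1 + 463 = 563.1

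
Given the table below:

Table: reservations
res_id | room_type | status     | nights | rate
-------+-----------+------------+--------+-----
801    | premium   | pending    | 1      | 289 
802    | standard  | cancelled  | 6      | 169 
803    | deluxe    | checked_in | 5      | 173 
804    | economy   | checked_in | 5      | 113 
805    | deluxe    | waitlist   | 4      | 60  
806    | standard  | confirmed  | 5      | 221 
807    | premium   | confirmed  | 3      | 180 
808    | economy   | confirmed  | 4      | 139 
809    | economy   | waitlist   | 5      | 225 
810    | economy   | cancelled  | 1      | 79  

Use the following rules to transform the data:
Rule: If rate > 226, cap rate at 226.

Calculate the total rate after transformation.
1585

Step 1: 1 records have rate > 226
Step 2: These records originally summed to 289
Step 3: After capping: 1 × 226 = 226
Step 4: Unaffected records sum: 1359
Step 5: Final sum = 226 + 1359 = 1585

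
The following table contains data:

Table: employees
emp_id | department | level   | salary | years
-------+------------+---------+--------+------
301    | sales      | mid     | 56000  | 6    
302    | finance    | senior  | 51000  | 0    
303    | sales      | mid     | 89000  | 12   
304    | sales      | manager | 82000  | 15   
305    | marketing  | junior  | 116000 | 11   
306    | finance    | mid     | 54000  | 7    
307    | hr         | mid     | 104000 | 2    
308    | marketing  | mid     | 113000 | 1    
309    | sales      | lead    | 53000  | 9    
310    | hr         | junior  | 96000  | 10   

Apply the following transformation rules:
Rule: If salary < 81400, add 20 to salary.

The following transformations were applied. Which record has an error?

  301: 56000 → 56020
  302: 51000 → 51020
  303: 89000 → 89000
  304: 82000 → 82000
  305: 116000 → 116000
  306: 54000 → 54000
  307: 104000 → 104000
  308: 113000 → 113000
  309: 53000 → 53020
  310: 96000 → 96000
Record 306 has an error. The correct transformed value should be 54020, not 54000.

Step 1: Check each record against the rule
Step 2: Record 306 has salary = 54000
Step 3: Since 54000 < 81400, the bonus should have been applied
Step 4: Correct value = 54020, but claimed value = 54000
Conclusion: Record 306 has the error.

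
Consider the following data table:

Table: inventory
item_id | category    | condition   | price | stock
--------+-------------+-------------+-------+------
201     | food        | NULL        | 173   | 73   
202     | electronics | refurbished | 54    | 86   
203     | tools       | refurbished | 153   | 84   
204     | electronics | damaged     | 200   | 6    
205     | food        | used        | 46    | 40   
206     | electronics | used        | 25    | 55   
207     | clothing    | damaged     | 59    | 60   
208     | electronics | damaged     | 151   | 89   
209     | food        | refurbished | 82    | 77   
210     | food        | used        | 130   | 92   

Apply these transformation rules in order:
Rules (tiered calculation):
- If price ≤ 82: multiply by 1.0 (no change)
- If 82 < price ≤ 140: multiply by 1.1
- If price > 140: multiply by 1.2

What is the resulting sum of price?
1221.4

Step 1: Tier 1 (price ≤ 82): 5 records, sum = 266 × 1.0 = 266.0
Step 2: Tier 2 (82 < price ≤ 140): 1 records, sum = 130 × 1.1 = 143.0
Step 3: Tier 3 (price > 140): 4 records, sum = 677 × 1.2 = 812.4
Step 4: Final sum = 266.0 + 143.0 + 812.4 = 1221.4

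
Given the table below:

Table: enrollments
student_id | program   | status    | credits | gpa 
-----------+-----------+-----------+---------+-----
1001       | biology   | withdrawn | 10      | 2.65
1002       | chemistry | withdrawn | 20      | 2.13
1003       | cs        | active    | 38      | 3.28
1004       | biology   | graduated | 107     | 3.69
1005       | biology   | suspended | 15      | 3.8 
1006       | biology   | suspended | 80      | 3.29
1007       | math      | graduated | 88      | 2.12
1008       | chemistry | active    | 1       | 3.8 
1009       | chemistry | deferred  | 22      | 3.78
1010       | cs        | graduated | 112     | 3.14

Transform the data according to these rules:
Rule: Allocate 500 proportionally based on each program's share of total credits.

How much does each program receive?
biology: 215.01, chemistry: 43.61, cs: 152.13, math: 89.25

Step 1: Calculate total credits = 493
Step 2: Calculate each program's proportion:
  biology: 212/493 = 43.00% → 215.01
  chemistry: 43/493 = 8.72% → 43.61
  cs: 150/493 = 30.43% → 152.13
  math: 88/493 = 17.85% → 89.25
Step 3: Verify: sum of allocations ≈ 500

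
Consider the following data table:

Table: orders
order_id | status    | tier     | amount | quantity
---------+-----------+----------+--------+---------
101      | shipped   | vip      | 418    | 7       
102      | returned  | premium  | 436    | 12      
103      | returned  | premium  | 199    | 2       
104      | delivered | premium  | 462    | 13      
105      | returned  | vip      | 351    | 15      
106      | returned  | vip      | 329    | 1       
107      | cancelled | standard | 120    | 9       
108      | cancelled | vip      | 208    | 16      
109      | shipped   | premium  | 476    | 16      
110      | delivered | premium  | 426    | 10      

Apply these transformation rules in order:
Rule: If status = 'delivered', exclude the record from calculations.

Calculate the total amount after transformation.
2537

Step 1: Identify records where status = 'delivered'
Step 2: The excluded records sum to 888
Step 3: Original total amount = 3425
Step 4: Remaining total = 3425 - 888 = 2537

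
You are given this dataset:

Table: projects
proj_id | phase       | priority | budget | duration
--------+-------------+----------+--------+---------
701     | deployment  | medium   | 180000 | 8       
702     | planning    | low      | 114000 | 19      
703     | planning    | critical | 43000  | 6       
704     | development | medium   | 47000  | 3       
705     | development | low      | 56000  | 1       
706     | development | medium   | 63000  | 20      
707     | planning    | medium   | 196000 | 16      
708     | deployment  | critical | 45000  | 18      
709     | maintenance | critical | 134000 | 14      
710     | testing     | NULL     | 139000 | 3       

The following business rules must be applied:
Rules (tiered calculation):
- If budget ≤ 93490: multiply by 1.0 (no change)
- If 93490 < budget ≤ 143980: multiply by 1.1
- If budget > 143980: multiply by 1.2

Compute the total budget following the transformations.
1130900.0

Step 1: Tier 1 (budget ≤ 93490): 5 records, sum = 254000 × 1.0 = 254000.0
Step 2: Tier 2 (93490 < budget ≤ 143980): 3 records, sum = 387000 × 1.1 = 425700.0
Step 3: Tier 3 (budget > 143980): 2 records, sum = 376000 × 1.2 = 451200.0
Step 4: Final sum = 254000.0 + 425700.0 + 451200.0 = 1130900.0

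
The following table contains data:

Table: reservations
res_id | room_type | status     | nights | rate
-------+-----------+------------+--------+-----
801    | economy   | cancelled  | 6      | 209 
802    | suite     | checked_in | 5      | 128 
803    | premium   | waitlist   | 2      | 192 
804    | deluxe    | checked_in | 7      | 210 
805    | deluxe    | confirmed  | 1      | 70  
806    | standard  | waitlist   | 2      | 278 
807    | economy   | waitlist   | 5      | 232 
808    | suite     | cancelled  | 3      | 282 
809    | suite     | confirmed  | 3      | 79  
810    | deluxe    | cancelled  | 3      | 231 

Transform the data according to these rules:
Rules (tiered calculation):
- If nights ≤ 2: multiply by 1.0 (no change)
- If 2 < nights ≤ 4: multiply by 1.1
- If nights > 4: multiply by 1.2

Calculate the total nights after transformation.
42.5

Step 1: Tier 1 (nights ≤ 2): 3 records, sum = 5 × 1.0 = 5.0
Step 2: Tier 2 (2 < nights ≤ 4): 3 records, sum = 9 × 1.1 = 9.9
Step 3: Tier 3 (nights > 4): 4 records, sum = 23 × 1.2 = 27.6
Step 4: Final sum = 5.0 + 9.9 + 27.6 = 42.5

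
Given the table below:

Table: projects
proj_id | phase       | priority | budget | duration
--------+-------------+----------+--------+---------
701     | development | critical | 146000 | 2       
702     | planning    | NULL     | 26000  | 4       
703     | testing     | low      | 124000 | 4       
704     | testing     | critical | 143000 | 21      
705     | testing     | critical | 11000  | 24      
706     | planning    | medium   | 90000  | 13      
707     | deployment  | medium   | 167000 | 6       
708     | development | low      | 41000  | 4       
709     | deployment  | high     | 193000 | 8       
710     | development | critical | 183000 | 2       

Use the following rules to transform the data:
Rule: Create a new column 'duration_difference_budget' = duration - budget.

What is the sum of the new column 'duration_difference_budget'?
-1123912

Step 1: For each record, compute duration - budget
Example calculations:
  2 - 146000 = -145998
  4 - 26000 = -25996
  4 - 124000 = -123996
  ...
Step 2: Sum all derived values
Step 3: Total = -1123912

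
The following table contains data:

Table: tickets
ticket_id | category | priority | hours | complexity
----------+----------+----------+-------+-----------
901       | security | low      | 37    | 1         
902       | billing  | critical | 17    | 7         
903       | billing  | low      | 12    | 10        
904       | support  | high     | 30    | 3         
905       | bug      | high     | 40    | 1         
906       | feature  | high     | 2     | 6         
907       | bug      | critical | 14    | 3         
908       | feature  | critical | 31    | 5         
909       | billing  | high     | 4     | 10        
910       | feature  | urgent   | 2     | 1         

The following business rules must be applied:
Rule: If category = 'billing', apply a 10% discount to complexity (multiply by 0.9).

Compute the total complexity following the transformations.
44.3

Step 1: Records with category = 'billing' have total complexity = 27
Step 2: Apply multiplier: 27 × 0.9 = 24.3
Step 3: Other records total: 20
Step 4: Final sum = 24.3 + 20 = 44.3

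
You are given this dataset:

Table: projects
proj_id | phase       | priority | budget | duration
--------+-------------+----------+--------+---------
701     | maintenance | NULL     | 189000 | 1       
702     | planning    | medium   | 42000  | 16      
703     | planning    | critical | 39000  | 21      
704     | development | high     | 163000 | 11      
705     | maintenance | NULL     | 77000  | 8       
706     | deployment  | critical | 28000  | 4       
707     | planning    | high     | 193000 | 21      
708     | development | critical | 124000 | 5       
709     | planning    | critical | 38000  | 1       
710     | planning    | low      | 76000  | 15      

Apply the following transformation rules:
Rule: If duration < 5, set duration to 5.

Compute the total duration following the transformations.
112

Step 1: 3 records have duration < 5
Step 2: These records originally summed to 6
Step 3: After setting to minimum: 3 × 5 = 15
Step 4: Unaffected records sum: 97
Step 5: Final sum = 15 + 97 = 112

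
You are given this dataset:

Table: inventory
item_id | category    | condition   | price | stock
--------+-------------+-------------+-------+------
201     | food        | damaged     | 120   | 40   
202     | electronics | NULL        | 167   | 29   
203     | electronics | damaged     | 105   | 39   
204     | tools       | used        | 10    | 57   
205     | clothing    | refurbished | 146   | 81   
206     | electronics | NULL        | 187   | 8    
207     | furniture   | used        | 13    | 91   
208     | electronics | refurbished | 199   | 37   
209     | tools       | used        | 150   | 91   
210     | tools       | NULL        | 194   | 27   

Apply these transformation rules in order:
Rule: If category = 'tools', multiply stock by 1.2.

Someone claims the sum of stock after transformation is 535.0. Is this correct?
Yes, the result is correct.

Step 1: Calculate the correct sum after transformation
Step 2: Apply multiplier 1.2 to records where category = 'tools'
Step 3: Correct result = 535.0
Step 4: Claimed result = 535.0
Step 5: 535.0 = 535.0 ✓
Conclusion: The claimed result is correct.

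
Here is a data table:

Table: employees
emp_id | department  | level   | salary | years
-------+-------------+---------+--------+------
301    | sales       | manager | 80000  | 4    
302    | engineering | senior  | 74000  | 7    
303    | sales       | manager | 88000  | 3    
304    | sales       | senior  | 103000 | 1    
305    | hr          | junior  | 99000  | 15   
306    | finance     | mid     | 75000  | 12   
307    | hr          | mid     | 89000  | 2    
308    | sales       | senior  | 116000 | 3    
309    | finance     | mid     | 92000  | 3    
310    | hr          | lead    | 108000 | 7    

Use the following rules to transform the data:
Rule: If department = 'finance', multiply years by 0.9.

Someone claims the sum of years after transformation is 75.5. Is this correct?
No, the correct result is 55.5.

Step 1: Calculate the correct sum after transformation
Step 2: Apply multiplier 0.9 to records where department = 'finance'
Step 3: Correct result = 55.5
Step 4: Claimed result = 75.5
Step 5: 55.5 ≠ 75.5
Conclusion: The claimed result is incorrect. The correct answer is 55.5.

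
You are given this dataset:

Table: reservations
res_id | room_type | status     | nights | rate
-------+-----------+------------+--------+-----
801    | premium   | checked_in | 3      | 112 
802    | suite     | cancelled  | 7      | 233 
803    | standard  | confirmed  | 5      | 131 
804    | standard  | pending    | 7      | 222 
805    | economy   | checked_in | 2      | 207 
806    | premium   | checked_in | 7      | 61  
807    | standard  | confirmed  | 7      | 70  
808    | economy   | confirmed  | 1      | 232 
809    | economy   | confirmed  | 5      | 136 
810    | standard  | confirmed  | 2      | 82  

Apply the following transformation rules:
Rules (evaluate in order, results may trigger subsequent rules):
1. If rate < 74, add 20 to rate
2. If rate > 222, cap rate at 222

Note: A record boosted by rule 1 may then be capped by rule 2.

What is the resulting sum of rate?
1505

Step 1: Apply rule 1 to records with rate < 74
  - 2 records get bonus of 20
  - Of these, 0 records then exceed 222 and get capped
Step 2: Apply rule 2 to records with rate > 222
  - 2 records (original) are capped
Step 3: Calculate final sum = 1505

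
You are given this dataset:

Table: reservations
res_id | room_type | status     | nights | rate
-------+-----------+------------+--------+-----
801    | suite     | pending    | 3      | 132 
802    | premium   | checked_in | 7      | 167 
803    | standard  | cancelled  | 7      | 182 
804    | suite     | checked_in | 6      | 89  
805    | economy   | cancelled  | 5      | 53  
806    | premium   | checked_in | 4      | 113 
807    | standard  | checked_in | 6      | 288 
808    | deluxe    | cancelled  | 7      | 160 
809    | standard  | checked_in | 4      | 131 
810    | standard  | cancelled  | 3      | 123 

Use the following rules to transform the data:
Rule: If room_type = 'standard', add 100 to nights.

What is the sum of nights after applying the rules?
452

Step 1: Count records where room_type = 'standard': 4
Step 2: Total bonus added: 4 × 100 = 400
Step 3: Original sum of nights: 52
Step 4: Final sum = 52 + 400 = 452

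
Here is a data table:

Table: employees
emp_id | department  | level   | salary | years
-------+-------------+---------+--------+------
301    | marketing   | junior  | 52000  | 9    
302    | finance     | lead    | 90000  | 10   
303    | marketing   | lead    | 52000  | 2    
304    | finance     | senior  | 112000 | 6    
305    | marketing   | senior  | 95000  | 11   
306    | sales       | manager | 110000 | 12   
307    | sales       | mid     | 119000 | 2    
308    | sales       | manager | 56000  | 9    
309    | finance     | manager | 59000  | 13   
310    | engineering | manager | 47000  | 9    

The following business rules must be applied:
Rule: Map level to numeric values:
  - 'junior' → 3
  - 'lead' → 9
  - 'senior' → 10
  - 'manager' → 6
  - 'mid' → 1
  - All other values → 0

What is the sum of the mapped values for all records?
66

Step 1: Apply mapping to each record
Step 2: Count by status:
  'junior': 1 records × 3 = 3
  'lead': 2 records × 9 = 18
  'senior': 2 records × 10 = 20
  'manager': 4 records × 6 = 24
  'mid': 1 records × 1 = 1
Step 3: Sum all mapped values = 66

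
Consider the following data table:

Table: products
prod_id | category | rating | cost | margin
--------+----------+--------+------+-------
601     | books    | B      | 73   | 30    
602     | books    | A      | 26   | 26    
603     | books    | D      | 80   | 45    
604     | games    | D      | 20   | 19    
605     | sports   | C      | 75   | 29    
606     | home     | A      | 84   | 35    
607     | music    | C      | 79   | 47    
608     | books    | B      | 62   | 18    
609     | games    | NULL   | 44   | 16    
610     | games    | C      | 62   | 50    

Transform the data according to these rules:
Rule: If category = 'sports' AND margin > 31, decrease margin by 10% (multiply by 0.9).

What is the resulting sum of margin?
315

Step 1: Find records where category = 'sports' AND margin > 31
Step 2: 0 records match, summing to 0
Step 3: After multiplier: 0 × 0.9 = 0.0
Step 4: Unaffected records sum: 315
Step 5: Final sum = 0.0 + 315 = 315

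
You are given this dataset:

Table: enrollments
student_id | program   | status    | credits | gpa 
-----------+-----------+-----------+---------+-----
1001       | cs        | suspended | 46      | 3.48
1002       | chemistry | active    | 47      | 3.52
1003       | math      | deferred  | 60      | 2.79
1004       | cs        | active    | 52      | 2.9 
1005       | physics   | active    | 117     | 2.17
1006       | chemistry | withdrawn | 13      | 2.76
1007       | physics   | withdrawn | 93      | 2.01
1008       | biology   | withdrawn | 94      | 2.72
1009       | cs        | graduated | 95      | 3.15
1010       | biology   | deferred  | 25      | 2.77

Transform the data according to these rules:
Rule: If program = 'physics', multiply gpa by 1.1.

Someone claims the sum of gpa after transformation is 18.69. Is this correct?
No, the correct result is 28.69.

Step 1: Calculate the correct sum after transformation
Step 2: Apply multiplier 1.1 to records where program = 'physics'
Step 3: Correct result = 28.69
Step 4: Claimed result = 18.69
Step 5: 28.69 ≠ 18.69
Conclusion: The claimed result is incorrect. The correct answer is 28.69.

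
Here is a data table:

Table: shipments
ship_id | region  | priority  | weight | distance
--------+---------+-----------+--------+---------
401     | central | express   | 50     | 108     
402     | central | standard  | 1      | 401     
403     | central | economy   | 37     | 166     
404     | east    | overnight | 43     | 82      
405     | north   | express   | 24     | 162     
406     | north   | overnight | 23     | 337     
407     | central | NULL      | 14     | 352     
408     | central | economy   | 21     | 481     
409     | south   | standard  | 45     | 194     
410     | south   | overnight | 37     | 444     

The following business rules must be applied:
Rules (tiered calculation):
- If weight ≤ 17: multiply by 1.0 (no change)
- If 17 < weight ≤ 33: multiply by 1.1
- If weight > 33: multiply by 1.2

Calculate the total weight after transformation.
344.2

Step 1: Tier 1 (weight ≤ 17): 2 records, sum = 15 × 1.0 = 15.0
Step 2: Tier 2 (17 < weight ≤ 33): 3 records, sum = 68 × 1.1 = 74.8
Step 3: Tier 3 (weight > 33): 5 records, sum = 212 × 1.2 = 254.4
Step 4: Final sum = 15.0 + 74.8 + 254.4 = 344.2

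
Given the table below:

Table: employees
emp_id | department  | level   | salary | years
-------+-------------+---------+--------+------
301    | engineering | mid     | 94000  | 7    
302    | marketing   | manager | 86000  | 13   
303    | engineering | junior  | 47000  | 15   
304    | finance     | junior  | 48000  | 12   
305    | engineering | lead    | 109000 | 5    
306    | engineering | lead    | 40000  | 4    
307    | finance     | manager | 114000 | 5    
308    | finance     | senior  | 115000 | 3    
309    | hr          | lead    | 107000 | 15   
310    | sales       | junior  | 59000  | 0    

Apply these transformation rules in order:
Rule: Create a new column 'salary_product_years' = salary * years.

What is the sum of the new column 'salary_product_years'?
6282000

Step 1: For each record, compute salary * years
Example calculations:
  94000 * 7 = 658000
  86000 * 13 = 1118000
  47000 * 15 = 705000
  ...
Step 2: Sum all derived values
Step 3: Total = 6282000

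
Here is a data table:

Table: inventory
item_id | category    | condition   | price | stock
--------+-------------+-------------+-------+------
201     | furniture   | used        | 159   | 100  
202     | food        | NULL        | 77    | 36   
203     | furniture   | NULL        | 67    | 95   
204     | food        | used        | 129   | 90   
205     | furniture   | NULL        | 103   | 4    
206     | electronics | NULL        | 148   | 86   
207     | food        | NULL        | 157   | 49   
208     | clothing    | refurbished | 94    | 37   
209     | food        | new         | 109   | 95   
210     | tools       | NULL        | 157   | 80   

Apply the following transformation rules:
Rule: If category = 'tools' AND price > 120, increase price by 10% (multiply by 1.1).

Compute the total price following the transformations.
1215.7

Step 1: Find records where category = 'tools' AND price > 120
Step 2: 1 records match, summing to 157
Step 3: After multiplier: 157 × 1.1 = 172.7
Step 4: Unaffected records sum: 1043
Step 5: Final sum = 172.7 + 1043 = 1215.7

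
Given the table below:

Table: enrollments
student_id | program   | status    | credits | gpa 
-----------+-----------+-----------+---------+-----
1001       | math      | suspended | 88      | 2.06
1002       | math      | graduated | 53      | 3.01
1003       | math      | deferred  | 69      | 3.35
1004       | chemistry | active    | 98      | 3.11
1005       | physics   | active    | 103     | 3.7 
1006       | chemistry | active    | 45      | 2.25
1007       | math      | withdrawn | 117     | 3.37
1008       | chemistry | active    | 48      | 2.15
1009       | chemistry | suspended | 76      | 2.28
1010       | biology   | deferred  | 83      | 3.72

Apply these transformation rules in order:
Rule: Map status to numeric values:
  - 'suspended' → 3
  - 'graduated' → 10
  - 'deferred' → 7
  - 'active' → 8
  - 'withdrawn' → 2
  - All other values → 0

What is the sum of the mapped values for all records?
64

Step 1: Apply mapping to each record
Step 2: Count by status:
  'suspended': 2 records × 3 = 6
  'graduated': 1 records × 10 = 10
  'deferred': 2 records × 7 = 14
  'active': 4 records × 8 = 32
  'withdrawn': 1 records × 2 = 2
Step 3: Sum all mapped values = 64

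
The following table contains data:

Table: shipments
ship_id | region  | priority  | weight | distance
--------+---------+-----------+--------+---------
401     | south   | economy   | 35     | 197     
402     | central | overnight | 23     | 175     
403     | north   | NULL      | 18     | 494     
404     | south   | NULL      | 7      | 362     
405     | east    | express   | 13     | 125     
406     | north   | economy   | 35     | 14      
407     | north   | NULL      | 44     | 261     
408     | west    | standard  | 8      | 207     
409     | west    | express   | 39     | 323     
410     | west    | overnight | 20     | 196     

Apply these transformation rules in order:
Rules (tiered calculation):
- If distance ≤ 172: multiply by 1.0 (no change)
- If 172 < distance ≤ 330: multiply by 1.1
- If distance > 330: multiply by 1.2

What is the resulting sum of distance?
2661.1

Step 1: Tier 1 (distance ≤ 172): 2 records, sum = 139 × 1.0 = 139.0
Step 2: Tier 2 (172 < distance ≤ 330): 6 records, sum = 1359 × 1.1 = 1494.9
Step 3: Tier 3 (distance > 330): 2 records, sum = 856 × 1.2 = 1027.2
Step 4: Final sum = 139.0 + 1494.9 + 1027.2 = 2661.1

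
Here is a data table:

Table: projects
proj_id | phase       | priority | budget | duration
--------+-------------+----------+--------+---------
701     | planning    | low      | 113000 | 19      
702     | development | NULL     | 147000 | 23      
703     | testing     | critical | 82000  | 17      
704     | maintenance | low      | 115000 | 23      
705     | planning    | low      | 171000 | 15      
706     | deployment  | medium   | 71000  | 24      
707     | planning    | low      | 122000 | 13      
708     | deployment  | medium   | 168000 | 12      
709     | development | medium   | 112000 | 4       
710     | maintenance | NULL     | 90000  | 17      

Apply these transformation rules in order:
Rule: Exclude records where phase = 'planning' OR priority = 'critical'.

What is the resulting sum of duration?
103

Step 1: Find records where phase = 'planning' OR priority = 'critical'
Step 2: 4 records match, summing to 64
Step 3: Original sum: 167
Step 4: Remaining sum = 167 - 64 = 103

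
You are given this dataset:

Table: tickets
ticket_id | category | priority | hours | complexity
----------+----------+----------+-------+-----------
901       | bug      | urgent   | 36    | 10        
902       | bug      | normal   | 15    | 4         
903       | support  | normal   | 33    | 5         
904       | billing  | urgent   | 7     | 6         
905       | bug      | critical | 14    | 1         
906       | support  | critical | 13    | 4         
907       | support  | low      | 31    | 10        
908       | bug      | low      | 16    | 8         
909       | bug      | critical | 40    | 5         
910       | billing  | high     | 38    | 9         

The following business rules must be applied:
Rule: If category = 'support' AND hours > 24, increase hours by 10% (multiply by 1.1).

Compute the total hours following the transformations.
249.4

Step 1: Find records where category = 'support' AND hours > 24
Step 2: 2 records match, summing to 64
Step 3: After multiplier: 64 × 1.1 = 70.4
Step 4: Unaffected records sum: 179
Step 5: Final sum = 70.4 + 179 = 249.4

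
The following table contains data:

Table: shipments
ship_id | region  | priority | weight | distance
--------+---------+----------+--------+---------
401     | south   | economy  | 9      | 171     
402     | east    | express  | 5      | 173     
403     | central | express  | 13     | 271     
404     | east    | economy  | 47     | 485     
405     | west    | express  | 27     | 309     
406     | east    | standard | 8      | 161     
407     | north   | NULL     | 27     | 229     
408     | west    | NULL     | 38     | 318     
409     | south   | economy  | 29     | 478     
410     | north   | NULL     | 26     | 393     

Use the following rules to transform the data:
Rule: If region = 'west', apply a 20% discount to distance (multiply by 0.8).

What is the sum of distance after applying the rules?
2862.6

Step 1: Records with region = 'west' have total distance = 627
Step 2: Apply multiplier: 627 × 0.8 = 501.6
Step 3: Other records total: 2361
Step 4: Final sum = 501.6 + 2361 = 2862.6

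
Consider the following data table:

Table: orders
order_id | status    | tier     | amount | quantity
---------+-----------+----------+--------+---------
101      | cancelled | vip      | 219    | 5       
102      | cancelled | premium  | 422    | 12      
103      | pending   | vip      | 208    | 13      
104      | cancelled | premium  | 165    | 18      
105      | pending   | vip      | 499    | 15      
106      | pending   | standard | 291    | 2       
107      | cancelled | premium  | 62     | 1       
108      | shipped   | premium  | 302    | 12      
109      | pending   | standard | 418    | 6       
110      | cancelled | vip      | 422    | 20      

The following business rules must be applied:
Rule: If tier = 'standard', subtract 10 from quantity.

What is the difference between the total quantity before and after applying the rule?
20

Step 1: Original sum of quantity = 104
Step 2: 2 records have tier = 'standard'
Step 3: Each affected record changes by -10
Step 4: Total change = 2 × -10 = -20
Step 5: New sum = 104 + -20 = 84
Step 6: Difference = |84 - 104| = 20
        (Sum decreased by 20)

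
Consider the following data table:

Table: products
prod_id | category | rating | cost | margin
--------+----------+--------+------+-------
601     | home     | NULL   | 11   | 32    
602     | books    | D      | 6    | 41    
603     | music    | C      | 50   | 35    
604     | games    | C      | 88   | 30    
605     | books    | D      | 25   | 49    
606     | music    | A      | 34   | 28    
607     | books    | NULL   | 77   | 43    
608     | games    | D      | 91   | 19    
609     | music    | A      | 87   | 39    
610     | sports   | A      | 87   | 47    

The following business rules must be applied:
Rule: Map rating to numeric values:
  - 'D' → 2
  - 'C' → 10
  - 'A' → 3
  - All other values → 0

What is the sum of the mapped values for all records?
35

Step 1: Apply mapping to each record
Step 2: Count by status:
  'D': 3 records × 2 = 6
  'C': 2 records × 10 = 20
  'A': 3 records × 3 = 9
Step 3: Sum all mapped values = 35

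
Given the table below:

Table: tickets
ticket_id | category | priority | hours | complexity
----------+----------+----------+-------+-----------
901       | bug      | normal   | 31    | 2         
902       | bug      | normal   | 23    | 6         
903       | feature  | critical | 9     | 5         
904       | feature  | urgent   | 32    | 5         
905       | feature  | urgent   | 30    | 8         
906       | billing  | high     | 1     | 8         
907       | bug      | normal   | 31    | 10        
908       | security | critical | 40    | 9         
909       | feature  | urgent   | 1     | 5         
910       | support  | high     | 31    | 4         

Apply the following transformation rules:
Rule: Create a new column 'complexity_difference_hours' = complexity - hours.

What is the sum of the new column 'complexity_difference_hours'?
-167

Step 1: For each record, compute complexity - hours
Example calculations:
  2 - 31 = -29
  6 - 23 = -17
  5 - 9 = -4
  ...
Step 2: Sum all derived values
Step 3: Total = -167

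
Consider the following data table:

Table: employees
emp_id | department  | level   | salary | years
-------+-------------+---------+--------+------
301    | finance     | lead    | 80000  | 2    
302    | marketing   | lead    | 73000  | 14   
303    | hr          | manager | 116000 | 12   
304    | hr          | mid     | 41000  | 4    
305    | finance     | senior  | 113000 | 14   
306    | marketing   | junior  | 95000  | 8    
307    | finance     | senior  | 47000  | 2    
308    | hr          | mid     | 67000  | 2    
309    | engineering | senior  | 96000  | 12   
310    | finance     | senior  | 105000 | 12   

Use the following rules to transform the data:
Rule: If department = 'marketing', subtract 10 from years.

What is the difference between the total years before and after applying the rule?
20

Step 1: Original sum of years = 82
Step 2: 2 records have department = 'marketing'
Step 3: Each affected record changes by -10
Step 4: Total change = 2 × -10 = -20
Step 5: New sum = 82 + -20 = 62
Step 6: Difference = |62 - 82| = 20
        (Sum decreased by 20)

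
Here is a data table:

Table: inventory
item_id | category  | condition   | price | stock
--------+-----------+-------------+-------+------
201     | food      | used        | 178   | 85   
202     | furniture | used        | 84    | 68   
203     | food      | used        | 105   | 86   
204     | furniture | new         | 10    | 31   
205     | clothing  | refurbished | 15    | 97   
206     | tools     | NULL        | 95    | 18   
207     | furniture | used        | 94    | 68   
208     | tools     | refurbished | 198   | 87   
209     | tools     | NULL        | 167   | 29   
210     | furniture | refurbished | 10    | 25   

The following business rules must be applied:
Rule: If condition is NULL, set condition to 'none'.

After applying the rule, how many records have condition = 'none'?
2

Step 1: Count records where condition IS NULL
Step 2: Found 2 records with NULL condition
Step 3: These records will have condition set to 'none'
Step 4: Records already having condition = 'none': 0
Step 5: Answer: 2 + 0 = 2 records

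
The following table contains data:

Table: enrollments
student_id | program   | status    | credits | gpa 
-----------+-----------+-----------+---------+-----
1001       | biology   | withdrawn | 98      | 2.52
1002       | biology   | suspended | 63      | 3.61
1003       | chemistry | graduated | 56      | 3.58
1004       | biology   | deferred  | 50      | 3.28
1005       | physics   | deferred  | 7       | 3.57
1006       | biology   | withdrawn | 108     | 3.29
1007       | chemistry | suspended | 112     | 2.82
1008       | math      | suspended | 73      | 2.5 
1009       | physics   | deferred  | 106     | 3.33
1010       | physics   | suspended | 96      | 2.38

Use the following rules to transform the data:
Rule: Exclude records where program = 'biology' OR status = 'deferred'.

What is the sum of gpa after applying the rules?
11.28

Step 1: Find records where program = 'biology' OR status = 'deferred'
Step 2: 6 records match, summing to 19.6
Step 3: Original sum: 30.88
Step 4: Remaining sum = 30.88 - 19.6 = 11.28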